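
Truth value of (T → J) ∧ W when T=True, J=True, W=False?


T = True, J = True, W = False
Expression: (T → J) ∧ W
Step 1: T → J = True → True (false only if T=True, J=False) = True
Step 2: (True) ∧ W = True AND False = False

False


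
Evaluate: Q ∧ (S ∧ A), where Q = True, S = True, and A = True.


Q = True, S = True, A = True
Step 1: S ∧ A = True AND True = True
Step 2: Q ∧ True = True AND True = True
AND is true only when ALL operands are true.

True


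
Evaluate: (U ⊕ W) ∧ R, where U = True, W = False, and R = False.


U = True, W = False, R = False
Step 1: U ⊕ W = True XOR False = True
Step 2: True ∧ R = True AND False = False
XOR true when exactly one of U,W is true; then AND with R.

False


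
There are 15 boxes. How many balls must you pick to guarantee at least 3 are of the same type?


Pigeonhole: to guarantee k in one of n categories, need (k-1)×n + 1.
k = 3, n = 15
Minimum = (3-1) × 15 + 1 = 2 × 15 + 1

31


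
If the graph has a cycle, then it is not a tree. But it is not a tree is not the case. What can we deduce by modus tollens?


Modus tollens: P → Q, ¬Q ⊢ ¬P
P: the graph has a cycle
Q: it is not a tree
We have P → Q and Q is false.
By modus tollens, P must be false.

It is not the case that the graph has a cycle


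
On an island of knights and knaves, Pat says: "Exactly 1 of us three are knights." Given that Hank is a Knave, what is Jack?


Pat claims exactly 1 knights among Pat, Hank, Jack.
Given: Hank is a Knave.

Case 1: Pat is a Knight (tells truth)
  Then exactly 1 of the three are knights.
  Counting Pat, Hank: 1 knight(s) so far. Need 0 more → Jack = Knave.
Case 2: Pat is a Knave (lies)
  Then the count is NOT 1.
  If Jack = Knight, count = 1 = 1 → claim would be true, contradicts lie.
  If Jack = Knave, count = 0 ≠ 1 → lie confirmed ✓

Jack is a Knave.

Knave


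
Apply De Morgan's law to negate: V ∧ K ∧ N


De Morgan's law: ¬(P ∧ Q ∧ R) ≡ ¬P ∨ ¬Q ∨ ¬R
¬(V ∧ K ∧ N) = ¬V ∨ ¬K ∨ ¬N

¬V ∨ ¬K ∨ ¬N


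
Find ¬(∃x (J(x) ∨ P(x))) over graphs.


Original: ∃x (J(x) ∨ P(x))
Rule: ¬∀→∃, ¬∃→∀, negate predicate.
Negation: ∀x (¬J(x) ∧ ¬P(x))

∀x (¬J(x) ∧ ¬P(x))


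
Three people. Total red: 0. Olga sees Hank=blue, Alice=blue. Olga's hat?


Total red = 0, seen red = 0
Own red = 0 - 0 = 0
Olga's hat is blue.

blue


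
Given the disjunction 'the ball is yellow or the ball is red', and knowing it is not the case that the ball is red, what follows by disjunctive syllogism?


Disjunctive syllogism: P ∨ Q, ¬P ⊢ Q
Disjunction: the ball is yellow ∨ the ball is red
We know it is not the case that the ball is red.
By disjunctive syllogism, the other disjunct must be true.

The ball is yellow


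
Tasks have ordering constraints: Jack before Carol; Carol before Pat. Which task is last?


Constraints: Jack before Carol; Carol before Pat
The last task can have nothing scheduled after it, so it must never appear on the left of a 'before'.
Tasks appearing before some other task: Jack, Carol.
The only task not in that list is Pat → it is last.

Pat


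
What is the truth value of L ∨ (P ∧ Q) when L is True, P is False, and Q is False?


L = True, P = False, Q = False
Step 1: P ∧ Q = False AND False = False
Step 2: L ∨ False = True OR False = True
AND evaluated first (higher precedence); then OR applied.

True


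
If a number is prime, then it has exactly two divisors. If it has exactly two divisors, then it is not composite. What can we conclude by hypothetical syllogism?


Hypothetical syllogism: P → Q, Q → R ⊢ P → R
Premise 1: a number is prime → it has exactly two divisors
Premise 2: it has exactly two divisors → it is not composite
Chain the implications: the middle term (it has exactly two divisors) links the two.
Conclusion: If a number is prime, then it is not composite.

If a number is prime, then it is not composite.


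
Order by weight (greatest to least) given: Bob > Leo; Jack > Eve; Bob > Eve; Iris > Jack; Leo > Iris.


Constraints: Bob > Leo; Jack > Eve; Bob > Eve; Iris > Jack; Leo > Iris
Method: at each step, the next-highest is the one remaining person who never appears on the smaller side of a constraint between remaining people.
  Step 1: remaining {Iris, Jack, Leo, Bob, Eve}; on the smaller side: {Iris, Jack, Leo, Eve} → Bob is next (Bob > Leo; Bob > Eve).
  Step 2: remaining {Iris, Jack, Leo, Eve}; on the smaller side: {Iris, Jack, Eve} → Leo is next (Leo > Iris).
  Step 3: remaining {Iris, Jack, Eve}; on the smaller side: {Jack, Eve} → Iris is next (Iris > Jack).
  Step 4: remaining {Jack, Eve}; on the smaller side: {Eve} → Jack is next (Jack > Eve).
  Step 5: only Eve remains → lowest.
Final ranking (highest to lowest):

Bob > Leo > Iris > Jack > Eve


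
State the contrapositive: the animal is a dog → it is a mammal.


Original: If the animal is a dog, then it is a mammal
Contrapositive: If ¬Q, then ¬P
Negate Q: not (it is a mammal)
Negate P: not (the animal is a dog)

If not (it is a mammal), then not (the animal is a dog).


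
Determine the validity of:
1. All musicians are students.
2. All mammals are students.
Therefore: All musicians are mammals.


Premise 1: All musicians are students.
Premise 2: All mammals are students.
Conclusion: All musicians are mammals.
Fallacy: undistributed middle. students is predicate in both.
Counterexample: musicians and mammals could be disjoint subsets of students.

Invalid


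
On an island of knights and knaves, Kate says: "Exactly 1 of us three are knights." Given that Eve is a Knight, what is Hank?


Kate claims exactly 1 knights among Kate, Eve, Hank.
Given: Eve is a Knight.

Case 1: Kate is a Knight (tells truth)
  Then exactly 1 of the three are knights.
  Counting Kate, Eve: 2 knight(s) so far. Need -1 more → impossible.
Case 2: Kate is a Knave (lies)
  Then the count is NOT 1.
  If Hank = Knave, count = 1 = 1 → claim would be true, contradicts lie.
  If Hank = Knight, count = 2 ≠ 1 → lie confirmed ✓

Hank is a Knight.

Knight


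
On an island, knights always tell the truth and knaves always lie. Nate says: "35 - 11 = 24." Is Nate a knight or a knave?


Statement: "35 - 11 = 24."
Actual: 35 - 11 = 24
Claimed: 24
Statement is TRUE → Nate tells the truth → Knight

Knight


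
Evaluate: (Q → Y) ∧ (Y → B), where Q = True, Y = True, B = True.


Q = True, Y = True, B = True
Step 1: Q → Y is false only when Q=True and Y=False. Result: True
Step 2: Y → B is false only when Y=True and B=False. Result: True
Step 3: True ∧ True = True

True


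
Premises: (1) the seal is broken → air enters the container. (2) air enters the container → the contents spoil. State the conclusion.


Hypothetical syllogism: P → Q, Q → R ⊢ P → R
Premise 1: the seal is broken → air enters the container
Premise 2: air enters the container → the contents spoil
Chain the implications: the middle term (air enters the container) links the two.
Conclusion: If the seal is broken, then the contents spoil.

If the seal is broken, then the contents spoil.


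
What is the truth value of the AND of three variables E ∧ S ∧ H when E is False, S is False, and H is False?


E = False, S = False, H = False
Step 1: E ∧ S = False AND False = False
Step 2: (False) ∧ H = (False) AND False = False
AND is true only when ALL operands are true.

False


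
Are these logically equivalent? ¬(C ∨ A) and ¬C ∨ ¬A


Expression 1: ¬(C ∨ A)
Expression 2: ¬C ∨ ¬A
Truth table (C A | Expr1 Expr2):
  T T |   F     F
  T F |   F     T   ← differ
  F T |   F     T   ← differ
  F F |   T     T
Counterexample: C=T, A=F gives Expr1 = F but Expr2 = T, so the expressions are NOT logically equivalent.

No


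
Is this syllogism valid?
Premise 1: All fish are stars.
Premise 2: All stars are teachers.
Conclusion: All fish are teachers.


Premise 1: All fish are stars.
Premise 2: All stars are teachers.
Conclusion: All fish are teachers.
Barbara syllogism (AAA-1): All A are B, All B are C → All A are C.
Middle term (stars) distributed in premise 2.

Valid


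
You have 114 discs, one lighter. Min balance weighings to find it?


Each weighing has 3 outcomes (left heavy / balance / right heavy), so k weighings distinguish at most 3^k cases; splitting into three near-equal groups achieves this.
Need 3^k ≥ 114: 3^4 = 81 < 114 ≤ 3^5 = 243
k = ⌈log₃(114)⌉ = 5

5


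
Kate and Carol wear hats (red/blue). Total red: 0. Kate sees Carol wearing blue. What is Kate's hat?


Total red = 0, Carol = blue
Red accounted for: 0
Remaining for Kate: 0
Kate's hat is blue.

blue


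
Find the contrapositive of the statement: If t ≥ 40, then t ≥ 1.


Original: If t ≥ 40, then t ≥ 1
Contrapositive: If ¬Q, then ¬P
Negate Q: not (t ≥ 1)
Negate P: not (t ≥ 40)

If not (t ≥ 1), then not (t ≥ 40).


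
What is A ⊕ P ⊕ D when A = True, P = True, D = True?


A = True, P = True, D = True
Step 1: A ⊕ P = True XOR True = False
Step 2: False ⊕ D = False XOR True = True
XOR is true when an odd number of operands are true.

True


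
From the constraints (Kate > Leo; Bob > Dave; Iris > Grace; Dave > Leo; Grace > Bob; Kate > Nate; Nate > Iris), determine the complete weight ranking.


Constraints: Kate > Leo; Bob > Dave; Iris > Grace; Dave > Leo; Grace > Bob; Kate > Nate; Nate > Iris
Method: at each step, the next-highest is the one remaining person who never appears on the smaller side of a constraint between remaining people.
  Step 1: remaining {Dave, Grace, Leo, Nate, Iris, Bob, Kate}; on the smaller side: {Dave, Grace, Leo, Nate, Iris, Bob} → Kate is next (Kate > Leo; Kate > Nate).
  Step 2: remaining {Dave, Grace, Leo, Nate, Iris, Bob}; on the smaller side: {Dave, Grace, Leo, Iris, Bob} → Nate is next (Nate > Iris).
  Step 3: remaining {Dave, Grace, Leo, Iris, Bob}; on the smaller side: {Dave, Grace, Leo, Bob} → Iris is next (Iris > Grace).
  Step 4: remaining {Dave, Grace, Leo, Bob}; on the smaller side: {Dave, Leo, Bob} → Grace is next (Grace > Bob).
  Step 5: remaining {Dave, Leo, Bob}; on the smaller side: {Dave, Leo} → Bob is next (Bob > Dave).
  Step 6: remaining {Dave, Leo}; on the smaller side: {Leo} → Dave is next (Dave > Leo).
  Step 7: only Leo remains → lowest.
Final ranking (highest to lowest):

Kate > Nate > Iris > Grace > Bob > Dave > Leo


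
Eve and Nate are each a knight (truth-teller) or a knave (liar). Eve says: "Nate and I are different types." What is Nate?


Eve says: "Nate and I are different types."
Case 1: Eve is a Knight (truth-teller)
  Statement is true → they ARE different → Nate is a Knave
Case 2: Eve is a Knave (liar)
  Statement is false → they are NOT different → Nate is a Knave
In both cases, Nate is a Knave.

Knave


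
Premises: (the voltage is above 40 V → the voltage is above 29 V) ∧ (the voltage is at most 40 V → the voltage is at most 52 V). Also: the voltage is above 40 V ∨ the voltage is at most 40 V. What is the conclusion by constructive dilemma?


Constructive dilemma: (P → Q) ∧ (R → S), P ∨ R ⊢ Q ∨ S
Premise 1: the voltage is above 40 V → the voltage is above 29 V
Premise 2: the voltage is at most 40 V → the voltage is at most 52 V
Premise 3: the voltage is above 40 V ∨ the voltage is at most 40 V
Case 1: Assuming the voltage is above 40 V, then by Premise 1, the voltage is above 29 V.
Case 2: Assuming the voltage is at most 40 V, then by Premise 2, the voltage is at most 52 V.
Since one of the voltage is above 40 V or the voltage is at most 40 V must hold, we get the voltage is above 29 V or the voltage is at most 52 V.

The voltage is above 29 V or the voltage is at most 52 V.


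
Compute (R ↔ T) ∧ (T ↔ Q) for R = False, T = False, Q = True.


R = False, T = False, Q = True
Step 1: R ↔ T is true when R and T have the same value. Result: True
Step 2: T ↔ Q is true when T and Q have the same value. Result: False
Step 3: True ∧ False = False

False


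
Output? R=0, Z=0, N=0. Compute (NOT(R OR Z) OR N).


R OR Z = 0
NOT(0) = 1
1 OR 0 = 1

1


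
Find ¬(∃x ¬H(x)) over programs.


Original: ∃x ¬H(x)
Rule: ¬∀→∃, ¬∃→∀, negate predicate.
Negation: ∀x H(x)

∀x H(x)


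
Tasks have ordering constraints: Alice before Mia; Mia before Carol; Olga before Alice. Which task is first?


Constraints: Alice before Mia; Mia before Carol; Olga before Alice
The first task can have nothing scheduled before it, so it must never appear on the right of a 'before'.
Tasks appearing after some 'before': Mia, Carol, Alice.
The only task not in that list is Olga → it is first.

Olga


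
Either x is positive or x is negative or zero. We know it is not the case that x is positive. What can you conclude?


Disjunctive syllogism: P ∨ Q, ¬P ⊢ Q
Disjunction: x is positive ∨ x is negative or zero
We know it is not the case that x is positive.
By disjunctive syllogism, the other disjunct must be true.

x is negative or zero


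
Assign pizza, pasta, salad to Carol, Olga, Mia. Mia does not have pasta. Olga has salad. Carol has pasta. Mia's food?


From clues:
  Olga → salad
  Carol → pasta
By elimination, Mia gets the remaining.

pizza


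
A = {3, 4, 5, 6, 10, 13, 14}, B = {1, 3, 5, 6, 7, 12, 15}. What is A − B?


A = {3, 4, 5, 6, 10, 13, 14}
B = {1, 3, 5, 6, 7, 12, 15}
Operation: difference A − B
In A but not B: 4, 10, 13, 14

{4, 10, 13, 14}


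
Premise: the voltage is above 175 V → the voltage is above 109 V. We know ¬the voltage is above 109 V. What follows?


Modus tollens: P → Q, ¬Q ⊢ ¬P
P: the voltage is above 175 V
Q: the voltage is above 109 V
We have P → Q and Q is false.
By modus tollens, P must be false.

It is not the case that the voltage is above 175 V


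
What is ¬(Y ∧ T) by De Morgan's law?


De Morgan's law: ¬(P ∧ Q) ≡ ¬P ∨ ¬Q
¬(Y ∧ T) = ¬Y ∨ ¬T

¬Y ∨ ¬T


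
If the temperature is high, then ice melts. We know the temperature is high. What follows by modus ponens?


Modus ponens: P → Q, P ⊢ Q
P: the temperature is high
Q: ice melts
We have P → Q and P is true.
By modus ponens, Q must be true.

Ice melts


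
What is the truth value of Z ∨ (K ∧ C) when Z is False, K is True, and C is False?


Z = False, K = True, C = False
Step 1: K ∧ C = True AND False = False
Step 2: Z ∨ False = False OR False = False
AND evaluated first (higher precedence); then OR applied.

False


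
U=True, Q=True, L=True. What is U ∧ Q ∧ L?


U = True, Q = True, L = True
Expression: U ∧ Q ∧ L
Step 1: U ∧ Q = True AND True = True
Step 2: (True) ∧ L = True AND True = True

True


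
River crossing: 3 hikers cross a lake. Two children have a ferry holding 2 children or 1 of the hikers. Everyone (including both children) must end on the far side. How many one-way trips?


Per crossing of one of the hikers: children→, one←, one of the hikers→, one← = 4 trips
3 × 4 = 12, + 1 final children→ = 13
Minimum trips = 13

13


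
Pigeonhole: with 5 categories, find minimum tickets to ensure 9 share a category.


Pigeonhole: to guarantee k in one of n categories, need (k-1)×n + 1.
k = 9, n = 5
Minimum = (9-1) × 5 + 1 = 8 × 5 + 1

41


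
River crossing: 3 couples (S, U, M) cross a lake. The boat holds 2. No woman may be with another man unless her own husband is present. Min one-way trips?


Label couples S, U, M (H = husband, W = wife).
Counting alone: 6 people, the boat carries 2 and someone must bring it back, so each round trip nets at most +1 on the far side until the last crossing → at least 9 trips. The jealousy constraint makes 9 impossible; the shortest valid schedule has 11:
1. WS+WU →  (far: WS,WU; near: HS,HU,HM,WM)
2. WS ←       (far: WU; near: HS,HU,HM,WS,WM)
3. WS+WM →  (far: WS,WU,WM; near: HS,HU,HM)
4. WS ←       (far: WU,WM; near: HS,HU,HM,WS)
5. HU+HM →  (far: HU,WU,HM,WM; near: HS,WS)
6. HU+WU ←  (far: HM,WM; near: HS,WS,HU,WU)
7. HS+HU →  (far: HS,HU,HM,WM; near: WS,WU)
8. WM ←       (far: HS,HU,HM; near: WS,WU,WM)
9. WS+WU →  (far: HS,WS,HU,WU,HM; near: WM)
10. HM ←      (far: HS,WS,HU,WU; near: HM,WM)
11. HM+WM → (far: all six; near: empty)
In every state each wife is either with her husband or with no other man.
Minimum trips = 11

11


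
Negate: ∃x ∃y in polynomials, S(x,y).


Original: ∃x ∃y S(x,y)
Rule: ¬∀→∃, ¬∃→∀, negate predicate.
Negation: ∀x ∀y ¬S(x,y)

∀x ∀y ¬S(x,y)


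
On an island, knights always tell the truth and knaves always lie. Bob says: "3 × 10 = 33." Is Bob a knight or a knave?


Statement: "3 × 10 = 33."
Actual: 3 × 10 = 30
Claimed: 33
Statement is FALSE → Bob lies → Knave

Knave


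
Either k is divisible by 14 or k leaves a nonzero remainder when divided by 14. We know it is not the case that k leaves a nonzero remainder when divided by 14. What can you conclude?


Disjunctive syllogism: P ∨ Q, ¬P ⊢ Q
Disjunction: k is divisible by 14 ∨ k leaves a nonzero remainder when divided by 14
We know it is not the case that k leaves a nonzero remainder when divided by 14.
By disjunctive syllogism, the other disjunct must be true.

k is divisible by 14


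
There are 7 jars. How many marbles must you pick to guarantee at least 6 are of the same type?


Pigeonhole: to guarantee k in one of n categories, need (k-1)×n + 1.
k = 6, n = 7
Minimum = (6-1) × 7 + 1 = 5 × 7 + 1

36


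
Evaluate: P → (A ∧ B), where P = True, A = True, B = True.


P = True, A = True, B = True
Step 1: A ∧ B = True AND True = True
Step 2: P → (True): false only when P=True and consequent=False.
Result: True

True


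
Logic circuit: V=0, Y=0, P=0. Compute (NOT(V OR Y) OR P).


V OR Y = 0
NOT(0) = 1
1 OR 0 = 1

1


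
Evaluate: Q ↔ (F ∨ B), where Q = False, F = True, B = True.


Q = False, F = True, B = True
Step 1: F ∨ B = True OR True = True
Step 2: Q ↔ (True): true when both sides have same truth value.
Result: False ↔ True = False

False


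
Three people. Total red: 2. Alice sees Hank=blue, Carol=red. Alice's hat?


Total red = 2, seen red = 1
Own red = 2 - 1 = 1
Alice's hat is red.

red


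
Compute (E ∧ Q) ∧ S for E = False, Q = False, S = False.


E = False, Q = False, S = False
Step 1: E ∧ Q = False AND False = False
Step 2: False ∧ S = False AND False = False
AND is true only when ALL operands are true.

False


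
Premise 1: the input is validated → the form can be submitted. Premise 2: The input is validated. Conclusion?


Modus ponens: P → Q, P ⊢ Q
P: the input is validated
Q: the form can be submitted
We have P → Q and P is true.
By modus ponens, Q must be true.

The form can be submitted


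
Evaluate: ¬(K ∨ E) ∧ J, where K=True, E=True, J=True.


K = True, E = True, J = True
Expression: ¬(K ∨ E) ∧ J
Step 1: K ∨ E = True OR True = True
Step 2: ¬(K ∨ E) = NOT True = False
Step 3: (False) ∧ J = False AND True = False

False


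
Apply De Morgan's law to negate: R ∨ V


De Morgan's law: ¬(P ∨ Q) ≡ ¬P ∧ ¬Q
¬(R ∨ V) = ¬R ∧ ¬V

¬R ∧ ¬V


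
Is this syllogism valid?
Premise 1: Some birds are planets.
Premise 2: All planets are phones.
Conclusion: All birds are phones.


Premise 1: Some birds are planets.
Premise 2: All planets are phones.
Conclusion: All birds are phones.
Fallacy: illicit minor. The minor term (birds) is distributed in the conclusion ('All birds ...') but undistributed in its premise ('Some birds are planets' doesn't cover all birds).
Only 'Some birds are phones' follows, not 'All'.

Invalid


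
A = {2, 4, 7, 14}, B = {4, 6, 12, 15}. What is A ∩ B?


A = {2, 4, 7, 14}
B = {4, 6, 12, 15}
Operation: intersection
Elements in both: 4

{4}


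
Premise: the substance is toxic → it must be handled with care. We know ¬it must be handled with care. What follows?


Modus tollens: P → Q, ¬Q ⊢ ¬P
P: the substance is toxic
Q: it must be handled with care
We have P → Q and Q is false.
By modus tollens, P must be false.

It is not the case that the substance is toxic


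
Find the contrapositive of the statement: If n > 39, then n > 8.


Original: If n > 39, then n > 8
Contrapositive: If ¬Q, then ¬P
Negate Q: not (n > 8)
Negate P: not (n > 39)

If not (n > 8), then not (n > 39).


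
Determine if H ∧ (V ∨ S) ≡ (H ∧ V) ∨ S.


Expression 1: H ∧ (V ∨ S)
Expression 2: (H ∧ V) ∨ S
Truth table (H V S | Expr1 Expr2):
  T T T |   T     T
  T T F |   T     T
  T F T |   T     T
  T F F |   F     F
  F T T |   F     T   ← differ
  F T F |   F     F
  F F T |   F     T   ← differ
  F F F |   F     F
Counterexample: H=F, V=T, S=T gives Expr1 = F but Expr2 = T, so the expressions are NOT logically equivalent.

No


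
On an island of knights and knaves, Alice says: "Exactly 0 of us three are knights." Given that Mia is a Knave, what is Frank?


Alice claims exactly 0 knights among Alice, Mia, Frank.
Given: Mia is a Knave.

Case 1: Alice is a Knight (tells truth)
  Then exactly 0 of the three are knights.
  Counting Alice, Mia: 1 knight(s) so far. Need -1 more → impossible.
Case 2: Alice is a Knave (lies)
  Then the count is NOT 0.
  If Frank = Knave, count = 0 = 0 → claim would be true, contradicts lie.
  If Frank = Knight, count = 1 ≠ 0 → lie confirmed ✓

Frank is a Knight.

Knight


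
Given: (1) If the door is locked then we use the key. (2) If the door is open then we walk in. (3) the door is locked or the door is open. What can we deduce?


Constructive dilemma: (P → Q) ∧ (R → S), P ∨ R ⊢ Q ∨ S
Premise 1: the door is locked → we use the key
Premise 2: the door is open → we walk in
Premise 3: the door is locked ∨ the door is open
Case 1: Assuming the door is locked, then by Premise 1, we use the key.
Case 2: Assuming the door is open, then by Premise 2, we walk in.
Since one of the door is locked or the door is open must hold, we get we use the key or we walk in.

We use the key or we walk in.


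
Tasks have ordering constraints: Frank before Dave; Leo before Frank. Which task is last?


Constraints: Frank before Dave; Leo before Frank
The last task can have nothing scheduled after it, so it must never appear on the left of a 'before'.
Tasks appearing before some other task: Frank, Leo.
The only task not in that list is Dave → it is last.

Dave


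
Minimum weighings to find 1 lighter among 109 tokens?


Each weighing has 3 outcomes (left heavy / balance / right heavy), so k weighings distinguish at most 3^k cases; splitting into three near-equal groups achieves this.
Need 3^k ≥ 109: 3^4 = 81 < 109 ≤ 3^5 = 243
k = ⌈log₃(109)⌉ = 5

5


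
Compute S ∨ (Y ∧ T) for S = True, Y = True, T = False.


S = True, Y = True, T = False
Step 1: Y ∧ T = True AND False = False
Step 2: S ∨ False = True OR False = True
AND evaluated first (higher precedence); then OR applied.

True


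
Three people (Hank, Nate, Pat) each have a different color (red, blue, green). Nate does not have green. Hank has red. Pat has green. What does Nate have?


From clues:
  Pat → green
  Hank → red
By elimination, Nate gets the remaining.

blue


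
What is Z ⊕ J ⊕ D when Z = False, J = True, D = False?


Z = False, J = True, D = False
Step 1: Z ⊕ J = False XOR True = True
Step 2: True ⊕ D = True XOR False = True
XOR is true when an odd number of operands are true.

True


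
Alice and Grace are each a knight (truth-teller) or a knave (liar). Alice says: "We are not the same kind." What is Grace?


Alice says: "We are not the same kind."
Case 1: Alice is a Knight (truth-teller)
  Statement is true → they ARE different → Grace is a Knave
Case 2: Alice is a Knave (liar)
  Statement is false → they are NOT different → Grace is a Knave
In both cases, Grace is a Knave.

Knave


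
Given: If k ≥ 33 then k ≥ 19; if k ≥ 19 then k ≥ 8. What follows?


Hypothetical syllogism: P → Q, Q → R ⊢ P → R
Premise 1: k ≥ 33 → k ≥ 19
Premise 2: k ≥ 19 → k ≥ 8
Chain the implications: the middle term (k ≥ 19) links the two.
Conclusion: If k ≥ 33, then k ≥ 8.

If k ≥ 33, then k ≥ 8.


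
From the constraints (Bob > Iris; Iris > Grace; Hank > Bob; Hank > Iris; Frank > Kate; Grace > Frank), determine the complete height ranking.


Constraints: Bob > Iris; Iris > Grace; Hank > Bob; Hank > Iris; Frank > Kate; Grace > Frank
Method: at each step, the next-highest is the one remaining person who never appears on the smaller side of a constraint between remaining people.
  Step 1: remaining {Frank, Kate, Grace, Iris, Hank, Bob}; on the smaller side: {Frank, Kate, Grace, Iris, Bob} → Hank is next (Hank > Bob; Hank > Iris).
  Step 2: remaining {Frank, Kate, Grace, Iris, Bob}; on the smaller side: {Frank, Kate, Grace, Iris} → Bob is next (Bob > Iris).
  Step 3: remaining {Frank, Kate, Grace, Iris}; on the smaller side: {Frank, Kate, Grace} → Iris is next (Iris > Grace).
  Step 4: remaining {Frank, Kate, Grace}; on the smaller side: {Frank, Kate} → Grace is next (Grace > Frank).
  Step 5: remaining {Frank, Kate}; on the smaller side: {Kate} → Frank is next (Frank > Kate).
  Step 6: only Kate remains → lowest.
Final ranking (highest to lowest):

Hank > Bob > Iris > Grace > Frank > Kate


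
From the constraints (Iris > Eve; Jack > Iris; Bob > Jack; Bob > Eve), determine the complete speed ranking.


Constraints: Iris > Eve; Jack > Iris; Bob > Jack; Bob > Eve
Method: at each step, the next-highest is the one remaining person who never appears on the smaller side of a constraint between remaining people.
  Step 1: remaining {Iris, Eve, Bob, Jack}; on the smaller side: {Iris, Eve, Jack} → Bob is next (Bob > Jack; Bob > Eve).
  Step 2: remaining {Iris, Eve, Jack}; on the smaller side: {Iris, Eve} → Jack is next (Jack > Iris).
  Step 3: remaining {Iris, Eve}; on the smaller side: {Eve} → Iris is next (Iris > Eve).
  Step 4: only Eve remains → lowest.
Final ranking (highest to lowest):

Bob > Jack > Iris > Eve


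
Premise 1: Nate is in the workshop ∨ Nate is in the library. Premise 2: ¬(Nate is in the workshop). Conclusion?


Disjunctive syllogism: P ∨ Q, ¬P ⊢ Q
Disjunction: Nate is in the workshop ∨ Nate is in the library
We know it is not the case that Nate is in the workshop.
By disjunctive syllogism, the other disjunct must be true.

Nate is in the library


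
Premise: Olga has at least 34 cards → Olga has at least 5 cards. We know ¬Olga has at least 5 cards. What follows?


Modus tollens: P → Q, ¬Q ⊢ ¬P
P: Olga has at least 34 cards
Q: Olga has at least 5 cards
We have P → Q and Q is false.
By modus tollens, P must be false.

It is not the case that Olga has at least 34 cards


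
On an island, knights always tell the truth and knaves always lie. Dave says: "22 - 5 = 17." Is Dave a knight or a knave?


Statement: "22 - 5 = 17."
Actual: 22 - 5 = 17
Claimed: 17
Statement is TRUE → Dave tells the truth → Knight

Knight


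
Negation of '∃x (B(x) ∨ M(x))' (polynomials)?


Original: ∃x (B(x) ∨ M(x))
Rule: ¬∀→∃, ¬∃→∀, negate predicate.
Negation: ∀x (¬B(x) ∧ ¬M(x))

∀x (¬B(x) ∧ ¬M(x))


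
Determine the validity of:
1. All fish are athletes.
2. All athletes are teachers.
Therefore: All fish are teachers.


Premise 1: All fish are athletes.
Premise 2: All athletes are teachers.
Conclusion: All fish are teachers.
Barbara syllogism (AAA-1): All A are B, All B are C → All A are C.
Middle term (athletes) distributed in premise 2.

Valid


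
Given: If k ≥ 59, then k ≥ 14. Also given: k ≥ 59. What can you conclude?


Modus ponens: P → Q, P ⊢ Q
P: k ≥ 59
Q: k ≥ 14
We have P → Q and P is true.
By modus ponens, Q must be true.

k ≥ 14


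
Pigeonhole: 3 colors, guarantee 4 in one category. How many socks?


Pigeonhole: to guarantee k in one of n categories, need (k-1)×n + 1.
k = 4, n = 3
Minimum = (4-1) × 3 + 1 = 3 × 3 + 1

10


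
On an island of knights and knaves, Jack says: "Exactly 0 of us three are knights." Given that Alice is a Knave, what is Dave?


Jack claims exactly 0 knights among Jack, Alice, Dave.
Given: Alice is a Knave.

Case 1: Jack is a Knight (tells truth)
  Then exactly 0 of the three are knights.
  Counting Jack, Alice: 1 knight(s) so far. Need -1 more → impossible.
Case 2: Jack is a Knave (lies)
  Then the count is NOT 0.
  If Dave = Knave, count = 0 = 0 → claim would be true, contradicts lie.
  If Dave = Knight, count = 1 ≠ 0 → lie confirmed ✓

Dave is a Knight.

Knight


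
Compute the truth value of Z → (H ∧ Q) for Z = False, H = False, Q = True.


Z = False, H = False, Q = True
Step 1: H ∧ Q = False AND True = False
Step 2: Z → (False): false only when Z=True and consequent=False.
Result: True

True


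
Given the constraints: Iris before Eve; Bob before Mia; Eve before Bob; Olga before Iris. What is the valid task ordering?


Constraints: Iris before Eve; Bob before Mia; Eve before Bob; Olga before Iris
Method: repeatedly schedule the remaining task that has no remaining task required before it.
  Step 1: remaining {Olga, Eve, Iris, Bob, Mia}; every task except Olga still has a predecessor pending → schedule Olga.
  Step 2: remaining {Eve, Iris, Bob, Mia}; every task except Iris still has a predecessor pending → schedule Iris.
  Step 3: remaining {Eve, Bob, Mia}; every task except Eve still has a predecessor pending → schedule Eve.
  Step 4: remaining {Bob, Mia}; every task except Bob still has a predecessor pending → schedule Bob.
  Step 5: only Mia remains → schedule Mia.
Resulting order:

Olga → Iris → Eve → Bob → Mia


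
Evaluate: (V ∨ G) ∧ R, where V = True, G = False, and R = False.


V = True, G = False, R = False
Step 1: V ∨ G = True OR False = True
Step 2: True ∧ R = True AND False = False
OR is true when at least one operand is true; AND requires both.

False


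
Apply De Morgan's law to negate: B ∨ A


De Morgan's law: ¬(P ∨ Q) ≡ ¬P ∧ ¬Q
¬(B ∨ A) = ¬B ∧ ¬A

¬B ∧ ¬A


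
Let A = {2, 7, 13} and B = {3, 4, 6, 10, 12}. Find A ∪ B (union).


A = {2, 7, 13}
B = {3, 4, 6, 10, 12}
Operation: union
All elements combined: 2, 3, 4, 6, 7, 10, 12, 13

{2, 3, 4, 6, 7, 10, 12, 13}


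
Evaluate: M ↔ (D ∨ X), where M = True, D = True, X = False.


M = True, D = True, X = False
Step 1: D ∨ X = True OR False = True
Step 2: M ↔ (True): true when both sides have same truth value.
Result: True ↔ True = True

True


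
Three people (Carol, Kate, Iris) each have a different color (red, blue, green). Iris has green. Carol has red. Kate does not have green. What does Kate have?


From clues:
  Iris → green
  Carol → red
By elimination, Kate gets the remaining.

blue


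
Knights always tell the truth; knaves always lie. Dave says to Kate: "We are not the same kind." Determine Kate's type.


Dave says: "We are not the same kind."
Case 1: Dave is a Knight (truth-teller)
  Statement is true → they ARE different → Kate is a Knave
Case 2: Dave is a Knave (liar)
  Statement is false → they are NOT different → Kate is a Knave
In both cases, Kate is a Knave.

Knave


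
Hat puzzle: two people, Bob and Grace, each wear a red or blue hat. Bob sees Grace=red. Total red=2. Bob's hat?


Total red = 2, Grace = red
Red accounted for: 1
Remaining for Bob: 1
Bob's hat is red.

red


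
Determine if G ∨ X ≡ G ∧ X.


Expression 1: G ∨ X
Expression 2: G ∧ X
Truth table (G X | Expr1 Expr2):
  T T |   T     T
  T F |   T     F   ← differ
  F T |   T     F   ← differ
  F F |   F     F
Counterexample: G=T, X=F gives Expr1 = T but Expr2 = F, so the expressions are NOT logically equivalent.

No


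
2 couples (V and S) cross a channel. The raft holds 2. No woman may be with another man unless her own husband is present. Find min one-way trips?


Label couples V and S.
1. WV+WS → (far: WV,WS; near: HV,HS)
2. WV ←   (far: WS; near: HV,HS,WV)
3. HV+HS → (far: HV,HS,WS; near: WV)
4. HV ←   (far: HS,WS; near: HV,WV)  — HV returns, since WV is alone on near bank
5. HV+WV → (far: all four; near: empty)
Every state respects the constraint.
Minimum trips = 5

5


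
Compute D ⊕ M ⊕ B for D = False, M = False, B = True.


D = False, M = False, B = True
Step 1: D ⊕ M = False XOR False = False
Step 2: False ⊕ B = False XOR True = True
XOR is true when an odd number of operands are true.

True


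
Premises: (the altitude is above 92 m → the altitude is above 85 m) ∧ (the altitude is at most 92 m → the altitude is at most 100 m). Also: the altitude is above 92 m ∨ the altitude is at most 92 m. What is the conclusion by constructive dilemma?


Constructive dilemma: (P → Q) ∧ (R → S), P ∨ R ⊢ Q ∨ S
Premise 1: the altitude is above 92 m → the altitude is above 85 m
Premise 2: the altitude is at most 92 m → the altitude is at most 100 m
Premise 3: the altitude is above 92 m ∨ the altitude is at most 92 m
Case 1: Assuming the altitude is above 92 m, then by Premise 1, the altitude is above 85 m.
Case 2: Assuming the altitude is at most 92 m, then by Premise 2, the altitude is at most 100 m.
Since one of the altitude is above 92 m or the altitude is at most 92 m must hold, we get the altitude is above 85 m or the altitude is at most 100 m.

The altitude is above 85 m or the altitude is at most 100 m.


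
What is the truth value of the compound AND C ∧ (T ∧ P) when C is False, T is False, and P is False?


C = False, T = False, P = False
Step 1: T ∧ P = False AND False = False
Step 2: C ∧ False = False AND False = False
AND is true only when ALL operands are true.

False


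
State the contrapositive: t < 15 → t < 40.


Original: If t < 15, then t < 40
Contrapositive: If ¬Q, then ¬P
Negate Q: not (t < 40)
Negate P: not (t < 15)

If not (t < 40), then not (t < 15).


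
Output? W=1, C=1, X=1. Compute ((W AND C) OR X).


W AND C = 1&1 = 1
1 OR 1 = 1

1


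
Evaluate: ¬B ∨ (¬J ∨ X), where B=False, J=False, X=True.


B = False, J = False, X = True
Expression: ¬B ∨ (¬J ∨ X)
Step 1: ¬J = NOT False = True
Step 2: ¬J ∨ X = True OR True = True
Step 3: ¬B = NOT False = True
Step 4: (True) ∨ (True) = True OR True = True

True


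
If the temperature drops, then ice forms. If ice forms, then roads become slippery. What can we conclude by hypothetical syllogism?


Hypothetical syllogism: P → Q, Q → R ⊢ P → R
Premise 1: the temperature drops → ice forms
Premise 2: ice forms → roads become slippery
Chain the implications: the middle term (ice forms) links the two.
Conclusion: If the temperature drops, then roads become slippery.

If the temperature drops, then roads become slippery.


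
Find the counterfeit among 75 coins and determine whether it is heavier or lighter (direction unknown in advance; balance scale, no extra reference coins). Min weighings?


Let n = 75. 150 possibilities (n coins × lighter/heavier); each weighing has 3 outcomes.
Bound for k weighings: say the first weighing puts j coins on each pan. If it tips, the 2j weighed coins remain suspects (each with a known direction) and k-1 weighings give 3^(k-1) outcomes; 3^(k-1) is odd, so 2j ≤ 3^(k-1) - 1. If it balances, the n - 2j unweighed coins remain with direction unknown: 2(n - 2j) ≤ 3^(k-1) - 1 by the same parity argument. Adding, n ≤ (3^(k-1) - 1) + (3^(k-1) - 1)/2 = (3^k - 3)/2, and the classical three-group strategy achieves this (3 coins in 2 weighings, 12 in 3, 39 in 4, 120 in 5).
So we need the smallest k with (3^k - 3)/2 ≥ 75.
k = 4: (3^4 - 3)/2 = 39 < 75 ✗
k = 5: (3^5 - 3)/2 = 120 ≥ 75 ✓

5


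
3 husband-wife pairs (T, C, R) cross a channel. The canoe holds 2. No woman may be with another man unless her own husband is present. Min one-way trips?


Label couples T, C, R (H = husband, W = wife).
Counting alone: 6 people, the canoe carries 2 and someone must bring it back, so each round trip nets at most +1 on the far side until the last crossing → at least 9 trips. The jealousy constraint makes 9 impossible; the shortest valid schedule has 11:
1. WT+WC →  (far: WT,WC; near: HT,HC,HR,WR)
2. WT ←       (far: WC; near: HT,HC,HR,WT,WR)
3. WT+WR →  (far: WT,WC,WR; near: HT,HC,HR)
4. WT ←       (far: WC,WR; near: HT,HC,HR,WT)
5. HC+HR →  (far: HC,WC,HR,WR; near: HT,WT)
6. HC+WC ←  (far: HR,WR; near: HT,WT,HC,WC)
7. HT+HC →  (far: HT,HC,HR,WR; near: WT,WC)
8. WR ←       (far: HT,HC,HR; near: WT,WC,WR)
9. WT+WC →  (far: HT,WT,HC,WC,HR; near: WR)
10. HR ←      (far: HT,WT,HC,WC; near: HR,WR)
11. HR+WR → (far: all six; near: empty)
In every state each wife is either with her husband or with no other man.
Minimum trips = 11

11


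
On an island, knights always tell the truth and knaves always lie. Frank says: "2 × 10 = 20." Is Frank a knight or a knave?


Statement: "2 × 10 = 20."
Actual: 2 × 10 = 20
Claimed: 20
Statement is TRUE → Frank tells the truth → Knight

Knight


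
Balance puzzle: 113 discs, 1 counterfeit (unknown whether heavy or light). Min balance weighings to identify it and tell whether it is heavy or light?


Let n = 113. 226 possibilities (n discs × lighter/heavier); each weighing has 3 outcomes.
Bound for k weighings: say the first weighing puts j discs on each pan. If it tips, the 2j weighed discs remain suspects (each with a known direction) and k-1 weighings give 3^(k-1) outcomes; 3^(k-1) is odd, so 2j ≤ 3^(k-1) - 1. If it balances, the n - 2j unweighed discs remain with direction unknown: 2(n - 2j) ≤ 3^(k-1) - 1 by the same parity argument. Adding, n ≤ (3^(k-1) - 1) + (3^(k-1) - 1)/2 = (3^k - 3)/2, and the classical three-group strategy achieves this (3 discs in 2 weighings, 12 in 3, 39 in 4, 120 in 5).
So we need the smallest k with (3^k - 3)/2 ≥ 113.
k = 4: (3^4 - 3)/2 = 39 < 113 ✗
k = 5: (3^5 - 3)/2 = 120 ≥ 113 ✓

5


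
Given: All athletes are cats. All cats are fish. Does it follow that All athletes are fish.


Premise 1: All athletes are cats.
Premise 2: All cats are fish.
Conclusion: All athletes are fish.
Barbara syllogism (AAA-1): All A are B, All B are C → All A are C.
Middle term (cats) distributed in premise 2.

Valid


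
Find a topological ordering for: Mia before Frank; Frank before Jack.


Constraints: Mia before Frank; Frank before Jack
Method: repeatedly schedule the remaining task that has no remaining task required before it.
  Step 1: remaining {Frank, Jack, Mia}; every task except Mia still has a predecessor pending → schedule Mia.
  Step 2: remaining {Frank, Jack}; every task except Frank still has a predecessor pending → schedule Frank.
  Step 3: only Jack remains → schedule Jack.
Resulting order:

Mia → Frank → Jack


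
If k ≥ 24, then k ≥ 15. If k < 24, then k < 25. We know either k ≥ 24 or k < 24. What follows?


Constructive dilemma: (P → Q) ∧ (R → S), P ∨ R ⊢ Q ∨ S
Premise 1: k ≥ 24 → k ≥ 15
Premise 2: k < 24 → k < 25
Premise 3: k ≥ 24 ∨ k < 24
Case 1: Assuming k ≥ 24, then by Premise 1, k ≥ 15.
Case 2: Assuming k < 24, then by Premise 2, k < 25.
Since one of k ≥ 24 or k < 24 must hold, we get k ≥ 15 or k < 25.

k ≥ 15 or k < 25.


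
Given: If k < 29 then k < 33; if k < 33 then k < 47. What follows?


Hypothetical syllogism: P → Q, Q → R ⊢ P → R
Premise 1: k < 29 → k < 33
Premise 2: k < 33 → k < 47
Chain the implications: the middle term (k < 33) links the two.
Conclusion: If k < 29, then k < 47.

If k < 29, then k < 47.


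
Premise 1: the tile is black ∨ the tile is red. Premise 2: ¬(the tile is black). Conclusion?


Disjunctive syllogism: P ∨ Q, ¬P ⊢ Q
Disjunction: the tile is black ∨ the tile is red
We know it is not the case that the tile is black.
By disjunctive syllogism, the other disjunct must be true.

The tile is red
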